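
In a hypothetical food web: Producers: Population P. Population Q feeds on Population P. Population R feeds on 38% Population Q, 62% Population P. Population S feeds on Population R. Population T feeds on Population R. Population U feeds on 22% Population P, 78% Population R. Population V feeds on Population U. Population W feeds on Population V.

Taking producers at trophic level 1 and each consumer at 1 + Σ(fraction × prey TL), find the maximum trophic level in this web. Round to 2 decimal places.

5.08

Population Q: 1 + 1 = 2
Population R: 1 + (0.38×2 + 0.62×1) = 2.38
Population S: 1 + 2.38 = 3.38
Population T: 1 + 2.38 = 3.38
Population U: 1 + (0.22×1 + 0.78×2.38) = 3.0764
Population V: 1 + 3.0764 = 4.0764
Population W: 1 + 4.0764 = 5.0764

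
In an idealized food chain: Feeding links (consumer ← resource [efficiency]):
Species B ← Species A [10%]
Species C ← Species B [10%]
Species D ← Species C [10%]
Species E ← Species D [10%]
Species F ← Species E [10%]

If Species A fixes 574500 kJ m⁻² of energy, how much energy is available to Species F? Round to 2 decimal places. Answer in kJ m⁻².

5.75 kJ m⁻²

Species B: 574500 × 0.1 = 57450 kJ m⁻²
Species C: 57450 × 0.1 = 5745 kJ m⁻²
Species D: 5745 × 0.1 = 574.5 kJ m⁻²
Species E: 574.5 × 0.1 = 57.45 kJ m⁻²
Species F: 57.45 × 0.1 = 5.745 kJ m⁻²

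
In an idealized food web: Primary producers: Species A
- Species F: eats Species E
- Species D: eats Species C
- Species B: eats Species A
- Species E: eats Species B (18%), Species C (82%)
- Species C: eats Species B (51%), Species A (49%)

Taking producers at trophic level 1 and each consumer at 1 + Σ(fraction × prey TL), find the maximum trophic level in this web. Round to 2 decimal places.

4.42

Species B: 1 + 1 = 2
Species C: 1 + (0.51×2 + 0.49×1) = 2.51
Species D: 1 + 2.51 = 3.51
Species E: 1 + (0.18×2 + 0.82×2.51) = 3.4182
Species F: 1 + 3.4182 = 4.4182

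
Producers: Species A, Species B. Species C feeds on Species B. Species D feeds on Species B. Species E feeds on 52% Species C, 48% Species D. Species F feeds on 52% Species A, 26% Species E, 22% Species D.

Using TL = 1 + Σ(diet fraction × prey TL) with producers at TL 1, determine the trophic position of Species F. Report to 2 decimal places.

Species C: 1 + 1 = 2
Species D: 1 + 1 = 2
Species E: 1 + (0.52×2 + 0.48×2) = 3
Species F: 1 + (0.52×1 + 0.26×3 + 0.22×2) = 2.74

2.74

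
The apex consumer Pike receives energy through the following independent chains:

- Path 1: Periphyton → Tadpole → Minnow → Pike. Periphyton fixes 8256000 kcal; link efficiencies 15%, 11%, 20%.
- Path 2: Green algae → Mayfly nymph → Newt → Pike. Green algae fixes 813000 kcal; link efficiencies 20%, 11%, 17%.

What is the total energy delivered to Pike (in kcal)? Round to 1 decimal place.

Path 1: 8256000 × 0.15 × 0.11 × 0.2 = 27244.8 kcal
Path 2: 813000 × 0.2 × 0.11 × 0.17 = 3040.62 kcal
Total at Pike: 27244.8 + 3040.62 = 30285.42 kcal

30285.4 kcal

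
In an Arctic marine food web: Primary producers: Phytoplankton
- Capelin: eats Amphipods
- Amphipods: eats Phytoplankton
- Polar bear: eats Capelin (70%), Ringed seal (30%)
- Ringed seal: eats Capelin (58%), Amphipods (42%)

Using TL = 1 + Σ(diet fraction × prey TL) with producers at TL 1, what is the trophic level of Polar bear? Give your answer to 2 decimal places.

4.17

Amphipods: 1 + 1 = 2
Capelin: 1 + 2 = 3
Ringed seal: 1 + (0.58×3 + 0.42×2) = 3.58
Polar bear: 1 + (0.7×3 + 0.3×3.58) = 4.174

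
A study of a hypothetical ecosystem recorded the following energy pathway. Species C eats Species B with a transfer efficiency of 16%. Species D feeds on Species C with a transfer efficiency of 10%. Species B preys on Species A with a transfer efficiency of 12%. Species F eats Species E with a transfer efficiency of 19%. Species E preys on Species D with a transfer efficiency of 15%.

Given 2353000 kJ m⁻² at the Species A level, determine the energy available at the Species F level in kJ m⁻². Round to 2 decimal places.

128.76 kJ m⁻²

Species B: 2353000 × 0.12 = 282360 kJ m⁻²
Species C: 282360 × 0.16 = 45177.6 kJ m⁻²
Species D: 45177.6 × 0.1 = 4517.76 kJ m⁻²
Species E: 4517.76 × 0.15 = 677.664 kJ m⁻²
Species F: 677.664 × 0.19 = 128.75616 kJ m⁻²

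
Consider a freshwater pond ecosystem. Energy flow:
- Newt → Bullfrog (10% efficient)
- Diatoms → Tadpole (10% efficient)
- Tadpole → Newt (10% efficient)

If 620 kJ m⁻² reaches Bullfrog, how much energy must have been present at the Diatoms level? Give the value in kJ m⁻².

620000 kJ m⁻²

Cumulative transfer efficiency: 0.1 × 0.1 × 0.1 = 0.001
Diatoms energy = 620 / 0.001 = 620000 kJ m⁻²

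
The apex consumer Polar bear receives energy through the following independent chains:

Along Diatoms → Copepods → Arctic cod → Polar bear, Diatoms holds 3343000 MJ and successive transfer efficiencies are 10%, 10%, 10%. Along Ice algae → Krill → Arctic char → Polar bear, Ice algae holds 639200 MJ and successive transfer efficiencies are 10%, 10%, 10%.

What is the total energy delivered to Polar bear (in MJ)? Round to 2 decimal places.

3982.20 MJ

Via Diatoms: 3343000 × 0.1 × 0.1 × 0.1 = 3343 MJ
Via Ice algae: 639200 × 0.1 × 0.1 × 0.1 = 639.2 MJ
Total at Polar bear: 3343 + 639.2 = 3982.2 MJ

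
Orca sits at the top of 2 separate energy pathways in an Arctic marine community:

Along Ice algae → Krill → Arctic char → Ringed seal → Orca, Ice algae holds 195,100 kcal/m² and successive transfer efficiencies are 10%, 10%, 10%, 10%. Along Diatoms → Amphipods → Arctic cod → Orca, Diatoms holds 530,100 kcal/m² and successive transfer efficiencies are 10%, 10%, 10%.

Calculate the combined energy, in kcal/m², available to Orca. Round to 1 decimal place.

Via Ice algae: 195100 × 0.1 × 0.1 × 0.1 × 0.1 = 19.51 kcal/m²
Via Diatoms: 530100 × 0.1 × 0.1 × 0.1 = 530.1 kcal/m²
Total at Orca: 19.51 + 530.1 = 549.61 kcal/m²

549.6 kcal/m²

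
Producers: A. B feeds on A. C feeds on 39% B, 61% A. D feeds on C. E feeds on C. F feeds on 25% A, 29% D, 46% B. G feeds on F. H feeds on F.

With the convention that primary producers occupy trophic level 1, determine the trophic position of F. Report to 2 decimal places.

3.15

B: 1 + 1 = 2
C: 1 + (0.39×2 + 0.61×1) = 2.39
D: 1 + 2.39 = 3.39
E: 1 + 2.39 = 3.39
F: 1 + (0.25×1 + 0.29×3.39 + 0.46×2) = 3.1531
G: 1 + 3.1531 = 4.1531
H: 1 + 3.1531 = 4.1531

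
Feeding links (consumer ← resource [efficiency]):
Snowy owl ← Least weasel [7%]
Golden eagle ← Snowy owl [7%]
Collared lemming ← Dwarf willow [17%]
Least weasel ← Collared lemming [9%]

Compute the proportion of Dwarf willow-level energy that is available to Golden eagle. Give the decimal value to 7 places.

0.0000750

Product of link efficiencies: 0.17 × 0.09 × 0.07 × 0.07 = 0.00007497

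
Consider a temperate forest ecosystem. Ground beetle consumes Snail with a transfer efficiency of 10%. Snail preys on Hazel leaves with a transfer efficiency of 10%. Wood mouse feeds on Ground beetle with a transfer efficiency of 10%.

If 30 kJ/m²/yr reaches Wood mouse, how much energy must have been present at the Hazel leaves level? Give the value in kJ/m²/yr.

Cumulative transfer efficiency: 0.1 × 0.1 × 0.1 = 0.001
Hazel leaves energy = 30 / 0.001 = 30000 kJ/m²/yr

30000 kJ/m²/yr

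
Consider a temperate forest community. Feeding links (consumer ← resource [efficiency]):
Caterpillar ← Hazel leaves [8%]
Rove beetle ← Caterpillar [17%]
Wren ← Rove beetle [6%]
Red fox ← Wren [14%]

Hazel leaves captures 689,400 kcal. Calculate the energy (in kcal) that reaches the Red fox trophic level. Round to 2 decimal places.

78.76 kcal

Caterpillar: 689400 × 0.08 = 55152 kcal
Rove beetle: 55152 × 0.17 = 9375.84 kcal
Wren: 9375.84 × 0.06 = 562.5504 kcal
Red fox: 562.5504 × 0.14 = 78.757056 kcal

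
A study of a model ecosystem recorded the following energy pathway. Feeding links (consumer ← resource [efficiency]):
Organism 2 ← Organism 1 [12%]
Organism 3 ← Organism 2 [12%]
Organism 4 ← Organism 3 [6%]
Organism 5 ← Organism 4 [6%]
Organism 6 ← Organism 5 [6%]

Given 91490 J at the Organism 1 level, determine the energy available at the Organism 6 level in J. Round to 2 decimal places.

0.28 J

Organism 2: 91490 × 0.12 = 10978.8 J
Organism 3: 10978.8 × 0.12 = 1317.456 J
Organism 4: 1317.456 × 0.06 = 79.04736 J
Organism 5: 79.04736 × 0.06 = 4.7428416 J
Organism 6: 4.7428416 × 0.06 = 0.284570496 J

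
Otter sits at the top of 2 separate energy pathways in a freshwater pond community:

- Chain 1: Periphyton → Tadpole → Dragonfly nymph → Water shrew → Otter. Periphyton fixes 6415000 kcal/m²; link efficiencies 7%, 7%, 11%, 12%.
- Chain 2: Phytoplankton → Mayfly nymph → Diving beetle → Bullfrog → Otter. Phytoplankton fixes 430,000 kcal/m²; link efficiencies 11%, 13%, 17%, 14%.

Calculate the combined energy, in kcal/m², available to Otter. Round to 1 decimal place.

Chain 1: 6415000 × 0.07 × 0.07 × 0.11 × 0.12 = 414.9222 kcal/m²
Chain 2: 430000 × 0.11 × 0.13 × 0.17 × 0.14 = 146.3462 kcal/m²
Total at Otter: 414.9222 + 146.3462 = 561.2684 kcal/m²

561.3 kcal/m²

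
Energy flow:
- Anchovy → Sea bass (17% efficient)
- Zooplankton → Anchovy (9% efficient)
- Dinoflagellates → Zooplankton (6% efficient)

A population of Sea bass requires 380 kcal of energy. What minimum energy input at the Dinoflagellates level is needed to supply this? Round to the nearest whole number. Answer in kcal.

413943 kcal

Cumulative transfer efficiency: 0.06 × 0.09 × 0.17 = 0.000918
Dinoflagellates energy = 380 / 0.000918 = 413943 kcal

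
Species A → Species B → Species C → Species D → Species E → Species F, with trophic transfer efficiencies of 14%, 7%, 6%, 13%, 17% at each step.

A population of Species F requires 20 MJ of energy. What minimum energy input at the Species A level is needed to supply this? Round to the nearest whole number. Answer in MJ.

1539077 MJ

Cumulative transfer efficiency: 0.14 × 0.07 × 0.06 × 0.13 × 0.17 = 0.0000129948
Species A energy = 20 / 0.0000129948 = 1539077 MJ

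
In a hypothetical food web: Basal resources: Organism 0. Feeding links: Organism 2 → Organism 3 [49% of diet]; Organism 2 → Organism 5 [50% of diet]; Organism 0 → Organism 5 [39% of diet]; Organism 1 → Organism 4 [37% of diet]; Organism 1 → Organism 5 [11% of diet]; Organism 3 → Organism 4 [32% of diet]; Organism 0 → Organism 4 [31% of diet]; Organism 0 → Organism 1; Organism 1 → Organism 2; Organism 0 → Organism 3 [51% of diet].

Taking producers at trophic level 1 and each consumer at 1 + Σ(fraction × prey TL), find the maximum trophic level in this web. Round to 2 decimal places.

Organism 1: 1 + 1 = 2
Organism 2: 1 + 2 = 3
Organism 3: 1 + (0.49×3 + 0.51×1) = 2.98
Organism 4: 1 + (0.37×2 + 0.31×1 + 0.32×2.98) = 3.0036
Organism 5: 1 + (0.39×1 + 0.5×3 + 0.11×2) = 3.11

3.11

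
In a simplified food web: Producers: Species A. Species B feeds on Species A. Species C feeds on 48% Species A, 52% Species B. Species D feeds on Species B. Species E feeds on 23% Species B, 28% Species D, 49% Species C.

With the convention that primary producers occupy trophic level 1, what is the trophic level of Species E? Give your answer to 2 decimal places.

Species B: 1 + 1 = 2
Species C: 1 + (0.48×1 + 0.52×2) = 2.52
Species D: 1 + 2 = 3
Species E: 1 + (0.23×2 + 0.28×3 + 0.49×2.52) = 3.5348

3.53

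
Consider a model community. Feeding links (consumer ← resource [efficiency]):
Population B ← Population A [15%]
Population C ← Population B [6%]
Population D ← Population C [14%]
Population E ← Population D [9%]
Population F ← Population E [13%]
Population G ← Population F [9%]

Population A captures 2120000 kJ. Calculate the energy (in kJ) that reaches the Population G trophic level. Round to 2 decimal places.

2.81 kJ

Population B: 2120000 × 0.15 = 318000 kJ
Population C: 318000 × 0.06 = 19080 kJ
Population D: 19080 × 0.14 = 2671.2 kJ
Population E: 2671.2 × 0.09 = 240.408 kJ
Population F: 240.408 × 0.13 = 31.25304 kJ
Population G: 31.25304 × 0.09 = 2.8127736 kJ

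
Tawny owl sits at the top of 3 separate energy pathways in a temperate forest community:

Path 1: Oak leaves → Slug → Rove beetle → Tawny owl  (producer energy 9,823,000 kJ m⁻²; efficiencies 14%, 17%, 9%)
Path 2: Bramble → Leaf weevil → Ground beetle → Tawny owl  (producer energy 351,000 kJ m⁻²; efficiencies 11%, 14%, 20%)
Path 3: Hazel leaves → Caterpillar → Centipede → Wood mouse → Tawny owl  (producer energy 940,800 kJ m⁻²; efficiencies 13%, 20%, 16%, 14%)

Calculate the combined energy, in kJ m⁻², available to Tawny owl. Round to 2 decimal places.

Path 1: 9823000 × 0.14 × 0.17 × 0.09 = 21040.866 kJ m⁻²
Path 2: 351000 × 0.11 × 0.14 × 0.2 = 1081.08 kJ m⁻²
Path 3: 940800 × 0.13 × 0.2 × 0.16 × 0.14 = 547.92192 kJ m⁻²
Total at Tawny owl: 21040.866 + 1081.08 + 547.92192 = 22669.86792 kJ m⁻²

22669.87 kJ m⁻²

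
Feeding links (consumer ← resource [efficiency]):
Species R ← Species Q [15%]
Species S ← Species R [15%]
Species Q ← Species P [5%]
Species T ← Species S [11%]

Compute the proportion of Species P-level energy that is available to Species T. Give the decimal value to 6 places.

Product of link efficiencies: 0.05 × 0.15 × 0.15 × 0.11 = 0.00012375

0.000124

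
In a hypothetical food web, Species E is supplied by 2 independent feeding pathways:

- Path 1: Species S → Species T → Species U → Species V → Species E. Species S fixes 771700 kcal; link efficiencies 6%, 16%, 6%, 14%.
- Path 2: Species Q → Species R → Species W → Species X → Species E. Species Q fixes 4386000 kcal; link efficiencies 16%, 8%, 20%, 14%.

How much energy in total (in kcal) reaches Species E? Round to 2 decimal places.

Path 1: 771700 × 0.06 × 0.16 × 0.06 × 0.14 = 62.229888 kcal
Path 2: 4386000 × 0.16 × 0.08 × 0.2 × 0.14 = 1571.9424 kcal
Total at Species E: 62.229888 + 1571.9424 = 1634.172288 kcal

1634.17 kcal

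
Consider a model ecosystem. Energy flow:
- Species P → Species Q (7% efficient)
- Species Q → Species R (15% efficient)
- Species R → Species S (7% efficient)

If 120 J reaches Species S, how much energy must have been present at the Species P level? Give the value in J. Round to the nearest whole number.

163265 J

Cumulative transfer efficiency: 0.07 × 0.15 × 0.07 = 0.000735
Species P energy = 120 / 0.000735 = 163265 J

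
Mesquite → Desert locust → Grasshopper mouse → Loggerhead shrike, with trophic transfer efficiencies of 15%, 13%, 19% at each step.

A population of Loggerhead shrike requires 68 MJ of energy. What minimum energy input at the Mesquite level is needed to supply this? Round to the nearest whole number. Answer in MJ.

Cumulative transfer efficiency: 0.15 × 0.13 × 0.19 = 0.003705
Mesquite energy = 68 / 0.003705 = 18354 MJ

18354 MJ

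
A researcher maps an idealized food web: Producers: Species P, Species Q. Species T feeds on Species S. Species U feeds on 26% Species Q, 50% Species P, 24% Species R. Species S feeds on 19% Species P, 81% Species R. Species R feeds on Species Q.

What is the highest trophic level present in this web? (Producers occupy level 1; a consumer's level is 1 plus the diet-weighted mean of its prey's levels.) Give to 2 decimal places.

3.81

Species R: 1 + 1 = 2
Species S: 1 + (0.19×1 + 0.81×2) = 2.81
Species T: 1 + 2.81 = 3.81
Species U: 1 + (0.26×1 + 0.5×1 + 0.24×2) = 2.24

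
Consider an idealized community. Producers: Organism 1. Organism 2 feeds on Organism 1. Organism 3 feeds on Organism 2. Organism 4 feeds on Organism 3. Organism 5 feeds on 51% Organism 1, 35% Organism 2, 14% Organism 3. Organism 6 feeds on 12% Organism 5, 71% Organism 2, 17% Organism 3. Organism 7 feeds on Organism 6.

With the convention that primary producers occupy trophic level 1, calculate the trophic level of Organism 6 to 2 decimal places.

3.25

Organism 2: 1 + 1 = 2
Organism 3: 1 + 2 = 3
Organism 4: 1 + 3 = 4
Organism 5: 1 + (0.51×1 + 0.35×2 + 0.14×3) = 2.63
Organism 6: 1 + (0.12×2.63 + 0.71×2 + 0.17×3) = 3.2456
Organism 7: 1 + 3.2456 = 4.2456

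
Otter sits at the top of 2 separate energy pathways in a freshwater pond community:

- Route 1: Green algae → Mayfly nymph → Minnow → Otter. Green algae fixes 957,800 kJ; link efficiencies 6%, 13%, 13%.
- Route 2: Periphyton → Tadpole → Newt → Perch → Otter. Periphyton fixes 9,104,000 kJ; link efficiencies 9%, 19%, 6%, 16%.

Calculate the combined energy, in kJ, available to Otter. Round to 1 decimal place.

2465.7 kJ

Route 1: 957800 × 0.06 × 0.13 × 0.13 = 971.2092 kJ
Route 2: 9104000 × 0.09 × 0.19 × 0.06 × 0.16 = 1494.51264 kJ
Total at Otter: 971.2092 + 1494.51264 = 2465.72184 kJ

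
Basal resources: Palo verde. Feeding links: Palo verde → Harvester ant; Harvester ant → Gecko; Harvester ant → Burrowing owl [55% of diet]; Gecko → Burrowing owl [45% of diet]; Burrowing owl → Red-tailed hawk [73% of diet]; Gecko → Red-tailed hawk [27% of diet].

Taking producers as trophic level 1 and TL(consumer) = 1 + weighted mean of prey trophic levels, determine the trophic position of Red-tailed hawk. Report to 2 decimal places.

4.33

Harvester ant: 1 + 1 = 2
Gecko: 1 + 2 = 3
Burrowing owl: 1 + (0.55×2 + 0.45×3) = 3.45
Red-tailed hawk: 1 + (0.73×3.45 + 0.27×3) = 4.3285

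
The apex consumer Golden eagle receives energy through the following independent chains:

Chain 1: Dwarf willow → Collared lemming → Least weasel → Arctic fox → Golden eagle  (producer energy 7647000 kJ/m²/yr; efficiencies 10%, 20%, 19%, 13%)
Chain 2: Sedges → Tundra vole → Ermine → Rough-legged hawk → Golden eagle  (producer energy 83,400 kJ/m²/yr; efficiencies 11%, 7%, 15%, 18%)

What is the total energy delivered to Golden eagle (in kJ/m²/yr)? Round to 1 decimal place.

3795.0 kJ/m²/yr

Chain 1: 7647000 × 0.1 × 0.2 × 0.19 × 0.13 = 3777.618 kJ/m²/yr
Chain 2: 83400 × 0.11 × 0.07 × 0.15 × 0.18 = 17.33886 kJ/m²/yr
Total at Golden eagle: 3777.618 + 17.33886 = 3794.95686 kJ/m²/yr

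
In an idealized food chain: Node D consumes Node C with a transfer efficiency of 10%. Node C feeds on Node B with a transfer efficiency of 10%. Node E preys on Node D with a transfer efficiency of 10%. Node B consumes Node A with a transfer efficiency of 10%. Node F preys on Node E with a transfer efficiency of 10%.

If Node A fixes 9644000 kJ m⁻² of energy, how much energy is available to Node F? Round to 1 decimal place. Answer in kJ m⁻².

96.4 kJ m⁻²

Node B: 9644000 × 0.1 = 964400 kJ m⁻²
Node C: 964400 × 0.1 = 96440 kJ m⁻²
Node D: 96440 × 0.1 = 9644 kJ m⁻²
Node E: 9644 × 0.1 = 964.4 kJ m⁻²
Node F: 964.4 × 0.1 = 96.44 kJ m⁻²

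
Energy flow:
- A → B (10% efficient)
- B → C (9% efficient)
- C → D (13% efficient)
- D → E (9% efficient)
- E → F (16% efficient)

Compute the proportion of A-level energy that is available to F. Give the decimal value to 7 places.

0.0000168

Product of link efficiencies: 0.1 × 0.09 × 0.13 × 0.09 × 0.16 = 0.000016848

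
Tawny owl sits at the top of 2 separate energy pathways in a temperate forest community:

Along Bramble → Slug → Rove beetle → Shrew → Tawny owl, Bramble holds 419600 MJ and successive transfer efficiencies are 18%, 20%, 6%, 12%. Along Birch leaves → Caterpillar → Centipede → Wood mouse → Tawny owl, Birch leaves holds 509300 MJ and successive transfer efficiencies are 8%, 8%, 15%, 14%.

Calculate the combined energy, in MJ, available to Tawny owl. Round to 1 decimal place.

177.2 MJ

Via Bramble: 419600 × 0.18 × 0.2 × 0.06 × 0.12 = 108.76032 MJ
Via Birch leaves: 509300 × 0.08 × 0.08 × 0.15 × 0.14 = 68.44992 MJ
Total at Tawny owl: 108.76032 + 68.44992 = 177.21024 MJ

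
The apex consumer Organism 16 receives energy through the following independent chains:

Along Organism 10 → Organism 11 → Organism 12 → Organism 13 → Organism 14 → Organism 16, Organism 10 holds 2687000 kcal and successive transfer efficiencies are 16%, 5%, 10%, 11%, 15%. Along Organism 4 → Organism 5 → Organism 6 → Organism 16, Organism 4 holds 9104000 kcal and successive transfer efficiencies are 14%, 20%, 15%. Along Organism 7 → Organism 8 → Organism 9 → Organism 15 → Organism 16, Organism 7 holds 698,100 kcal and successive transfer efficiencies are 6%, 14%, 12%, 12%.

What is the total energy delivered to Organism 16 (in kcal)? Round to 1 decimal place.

Via Organism 10: 2687000 × 0.16 × 0.05 × 0.1 × 0.11 × 0.15 = 35.4684 kcal
Via Organism 4: 9104000 × 0.14 × 0.2 × 0.15 = 38236.8 kcal
Via Organism 7: 698100 × 0.06 × 0.14 × 0.12 × 0.12 = 84.442176 kcal
Total at Organism 16: 35.4684 + 38236.8 + 84.442176 = 38356.710576 kcal

38356.7 kcal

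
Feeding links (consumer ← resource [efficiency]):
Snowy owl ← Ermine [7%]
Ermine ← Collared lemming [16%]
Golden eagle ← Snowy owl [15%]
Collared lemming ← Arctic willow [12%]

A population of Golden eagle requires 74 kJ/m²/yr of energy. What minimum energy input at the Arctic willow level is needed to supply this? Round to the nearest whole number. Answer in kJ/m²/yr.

367063 kJ/m²/yr

Cumulative transfer efficiency: 0.12 × 0.16 × 0.07 × 0.15 = 0.0002016
Arctic willow energy = 74 / 0.0002016 = 367063 kJ/m²/yr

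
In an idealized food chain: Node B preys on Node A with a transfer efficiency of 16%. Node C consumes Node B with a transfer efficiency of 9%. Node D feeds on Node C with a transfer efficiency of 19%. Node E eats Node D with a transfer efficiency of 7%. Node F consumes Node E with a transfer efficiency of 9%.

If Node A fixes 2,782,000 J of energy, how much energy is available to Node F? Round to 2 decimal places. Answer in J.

Node B: 2782000 × 0.16 = 445120 J
Node C: 445120 × 0.09 = 40060.8 J
Node D: 40060.8 × 0.19 = 7611.552 J
Node E: 7611.552 × 0.07 = 532.80864 J
Node F: 532.80864 × 0.09 = 47.9527776 J

47.95 J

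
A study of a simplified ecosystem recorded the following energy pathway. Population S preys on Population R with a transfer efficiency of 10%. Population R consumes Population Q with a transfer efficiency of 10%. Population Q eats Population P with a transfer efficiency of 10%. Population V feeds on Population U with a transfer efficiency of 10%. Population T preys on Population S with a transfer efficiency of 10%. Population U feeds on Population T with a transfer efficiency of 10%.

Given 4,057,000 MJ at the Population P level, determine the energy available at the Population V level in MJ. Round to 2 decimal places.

Population Q: 4057000 × 0.1 = 405700 MJ
Population R: 405700 × 0.1 = 40570 MJ
Population S: 40570 × 0.1 = 4057 MJ
Population T: 4057 × 0.1 = 405.7 MJ
Population U: 405.7 × 0.1 = 40.57 MJ
Population V: 40.57 × 0.1 = 4.057 MJ

4.06 MJ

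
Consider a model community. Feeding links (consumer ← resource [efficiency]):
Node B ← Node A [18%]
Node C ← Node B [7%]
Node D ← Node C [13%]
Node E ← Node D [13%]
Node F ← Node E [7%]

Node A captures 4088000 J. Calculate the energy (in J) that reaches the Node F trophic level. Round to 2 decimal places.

Node B: 4088000 × 0.18 = 735840 J
Node C: 735840 × 0.07 = 51508.8 J
Node D: 51508.8 × 0.13 = 6696.144 J
Node E: 6696.144 × 0.13 = 870.49872 J
Node F: 870.49872 × 0.07 = 60.9349104 J

60.93 J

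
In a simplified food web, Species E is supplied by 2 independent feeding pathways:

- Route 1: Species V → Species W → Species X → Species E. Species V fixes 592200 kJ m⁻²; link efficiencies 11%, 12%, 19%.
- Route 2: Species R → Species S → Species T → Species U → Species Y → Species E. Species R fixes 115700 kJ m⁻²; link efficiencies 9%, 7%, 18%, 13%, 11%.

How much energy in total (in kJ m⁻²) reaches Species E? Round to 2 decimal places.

Route 1: 592200 × 0.11 × 0.12 × 0.19 = 1485.2376 kJ m⁻²
Route 2: 115700 × 0.09 × 0.07 × 0.18 × 0.13 × 0.11 = 1.87621434 kJ m⁻²
Total at Species E: 1485.2376 + 1.87621434 = 1487.11381434 kJ m⁻²

1487.11 kJ m⁻²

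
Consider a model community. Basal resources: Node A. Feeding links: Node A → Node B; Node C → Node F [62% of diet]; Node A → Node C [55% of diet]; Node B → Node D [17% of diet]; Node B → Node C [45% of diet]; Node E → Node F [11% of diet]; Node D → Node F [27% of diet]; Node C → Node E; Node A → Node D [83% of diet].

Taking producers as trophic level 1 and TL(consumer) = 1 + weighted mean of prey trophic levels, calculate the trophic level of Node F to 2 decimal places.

Node B: 1 + 1 = 2
Node C: 1 + (0.45×2 + 0.55×1) = 2.45
Node D: 1 + (0.17×2 + 0.83×1) = 2.17
Node E: 1 + 2.45 = 3.45
Node F: 1 + (0.27×2.17 + 0.62×2.45 + 0.11×3.45) = 3.4844

3.48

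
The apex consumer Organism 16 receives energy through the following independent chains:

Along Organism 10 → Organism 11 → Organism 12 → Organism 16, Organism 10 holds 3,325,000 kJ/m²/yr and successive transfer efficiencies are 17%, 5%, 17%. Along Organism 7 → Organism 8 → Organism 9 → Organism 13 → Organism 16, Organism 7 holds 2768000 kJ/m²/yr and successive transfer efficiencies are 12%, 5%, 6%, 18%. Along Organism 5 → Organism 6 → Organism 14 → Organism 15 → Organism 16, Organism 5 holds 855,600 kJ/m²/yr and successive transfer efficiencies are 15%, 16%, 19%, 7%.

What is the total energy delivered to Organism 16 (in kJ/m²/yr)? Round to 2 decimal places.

Via Organism 10: 3325000 × 0.17 × 0.05 × 0.17 = 4804.625 kJ/m²/yr
Via Organism 7: 2768000 × 0.12 × 0.05 × 0.06 × 0.18 = 179.3664 kJ/m²/yr
Via Organism 5: 855600 × 0.15 × 0.16 × 0.19 × 0.07 = 273.10752 kJ/m²/yr
Total at Organism 16: 4804.625 + 179.3664 + 273.10752 = 5257.09892 kJ/m²/yr

5257.10 kJ/m²/yr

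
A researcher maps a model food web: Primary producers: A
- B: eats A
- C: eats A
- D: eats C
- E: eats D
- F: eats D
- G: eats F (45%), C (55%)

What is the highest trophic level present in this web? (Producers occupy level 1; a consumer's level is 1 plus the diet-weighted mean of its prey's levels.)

B: 1 + 1 = 2
C: 1 + 1 = 2
D: 1 + 2 = 3
E: 1 + 3 = 4
F: 1 + 3 = 4
G: 1 + (0.45×4 + 0.55×2) = 3.9

4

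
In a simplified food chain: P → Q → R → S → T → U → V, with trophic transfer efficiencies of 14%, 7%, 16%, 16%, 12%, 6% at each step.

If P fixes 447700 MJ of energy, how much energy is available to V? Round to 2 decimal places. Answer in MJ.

0.81 MJ

Q: 447700 × 0.14 = 62678 MJ
R: 62678 × 0.07 = 4387.46 MJ
S: 4387.46 × 0.16 = 701.9936 MJ
T: 701.9936 × 0.16 = 112.318976 MJ
U: 112.318976 × 0.12 = 13.47827712 MJ
V: 13.47827712 × 0.06 = 0.8086966272 MJ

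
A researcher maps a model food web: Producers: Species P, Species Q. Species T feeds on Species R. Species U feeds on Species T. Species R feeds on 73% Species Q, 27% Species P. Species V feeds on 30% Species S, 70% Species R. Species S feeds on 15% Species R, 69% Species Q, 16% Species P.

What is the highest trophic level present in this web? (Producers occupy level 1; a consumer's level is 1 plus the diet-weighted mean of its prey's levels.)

Species R: 1 + (0.73×1 + 0.27×1) = 2
Species S: 1 + (0.15×2 + 0.69×1 + 0.16×1) = 2.15
Species T: 1 + 2 = 3
Species U: 1 + 3 = 4
Species V: 1 + (0.3×2.15 + 0.7×2) = 3.045

4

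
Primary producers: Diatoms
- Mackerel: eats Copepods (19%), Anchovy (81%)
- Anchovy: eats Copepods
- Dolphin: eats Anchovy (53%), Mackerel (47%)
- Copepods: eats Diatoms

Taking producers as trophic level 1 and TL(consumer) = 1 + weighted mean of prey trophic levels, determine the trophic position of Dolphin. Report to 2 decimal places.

Copepods: 1 + 1 = 2
Anchovy: 1 + 2 = 3
Mackerel: 1 + (0.19×2 + 0.81×3) = 3.81
Dolphin: 1 + (0.53×3 + 0.47×3.81) = 4.3807

4.38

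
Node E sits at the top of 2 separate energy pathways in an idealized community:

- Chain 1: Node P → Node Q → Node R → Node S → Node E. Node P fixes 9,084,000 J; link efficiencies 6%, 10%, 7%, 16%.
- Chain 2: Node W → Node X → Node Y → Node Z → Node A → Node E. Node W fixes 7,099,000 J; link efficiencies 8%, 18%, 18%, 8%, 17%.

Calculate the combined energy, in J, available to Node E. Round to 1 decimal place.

Chain 1: 9084000 × 0.06 × 0.1 × 0.07 × 0.16 = 610.4448 J
Chain 2: 7099000 × 0.08 × 0.18 × 0.18 × 0.08 × 0.17 = 250.2482688 J
Total at Node E: 610.4448 + 250.2482688 = 860.6930688 J

860.7 J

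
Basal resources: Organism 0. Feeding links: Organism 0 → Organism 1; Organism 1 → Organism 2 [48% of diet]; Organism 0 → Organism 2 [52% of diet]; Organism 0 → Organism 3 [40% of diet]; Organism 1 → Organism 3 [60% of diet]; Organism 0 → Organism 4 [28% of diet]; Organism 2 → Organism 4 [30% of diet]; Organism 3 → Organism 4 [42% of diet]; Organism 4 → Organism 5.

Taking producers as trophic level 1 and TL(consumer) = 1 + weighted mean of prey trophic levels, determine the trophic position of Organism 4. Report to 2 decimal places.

3.12

Organism 1: 1 + 1 = 2
Organism 2: 1 + (0.48×2 + 0.52×1) = 2.48
Organism 3: 1 + (0.4×1 + 0.6×2) = 2.6
Organism 4: 1 + (0.28×1 + 0.3×2.48 + 0.42×2.6) = 3.116
Organism 5: 1 + 3.116 = 4.116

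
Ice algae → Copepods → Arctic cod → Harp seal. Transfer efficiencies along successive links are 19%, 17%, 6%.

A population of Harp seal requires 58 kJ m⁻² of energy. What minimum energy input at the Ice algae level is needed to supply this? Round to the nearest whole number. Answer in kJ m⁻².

Cumulative transfer efficiency: 0.19 × 0.17 × 0.06 = 0.001938
Ice algae energy = 58 / 0.001938 = 29928 kJ m⁻²

29928 kJ m⁻²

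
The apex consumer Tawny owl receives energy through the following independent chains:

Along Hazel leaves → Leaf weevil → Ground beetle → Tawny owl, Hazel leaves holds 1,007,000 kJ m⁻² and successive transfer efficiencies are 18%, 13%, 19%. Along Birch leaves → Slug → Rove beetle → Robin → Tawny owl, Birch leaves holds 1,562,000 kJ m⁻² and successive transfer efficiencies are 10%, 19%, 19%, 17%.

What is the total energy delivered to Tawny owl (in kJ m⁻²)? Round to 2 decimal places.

5435.72 kJ m⁻²

Via Hazel leaves: 1007000 × 0.18 × 0.13 × 0.19 = 4477.122 kJ m⁻²
Via Birch leaves: 1562000 × 0.1 × 0.19 × 0.19 × 0.17 = 958.5994 kJ m⁻²
Total at Tawny owl: 4477.122 + 958.5994 = 5435.7214 kJ m⁻²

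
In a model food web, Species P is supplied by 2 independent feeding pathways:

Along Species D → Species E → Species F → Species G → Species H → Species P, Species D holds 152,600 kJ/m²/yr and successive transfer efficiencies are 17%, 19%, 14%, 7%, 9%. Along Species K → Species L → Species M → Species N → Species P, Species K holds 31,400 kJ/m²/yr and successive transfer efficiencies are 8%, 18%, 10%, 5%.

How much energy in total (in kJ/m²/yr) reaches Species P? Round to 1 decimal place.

Via Species D: 152600 × 0.17 × 0.19 × 0.14 × 0.07 × 0.09 = 4.34736036 kJ/m²/yr
Via Species K: 31400 × 0.08 × 0.18 × 0.1 × 0.05 = 2.2608 kJ/m²/yr
Total at Species P: 4.34736036 + 2.2608 = 6.60816036 kJ/m²/yr

6.6 kJ/m²/yr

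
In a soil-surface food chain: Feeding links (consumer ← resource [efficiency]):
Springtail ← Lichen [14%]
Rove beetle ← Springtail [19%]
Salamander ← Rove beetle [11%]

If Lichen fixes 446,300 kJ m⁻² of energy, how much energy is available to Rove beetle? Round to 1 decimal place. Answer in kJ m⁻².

Springtail: 446300 × 0.14 = 62482 kJ m⁻²
Rove beetle: 62482 × 0.19 = 11871.58 kJ m⁻²

11871.6 kJ m⁻²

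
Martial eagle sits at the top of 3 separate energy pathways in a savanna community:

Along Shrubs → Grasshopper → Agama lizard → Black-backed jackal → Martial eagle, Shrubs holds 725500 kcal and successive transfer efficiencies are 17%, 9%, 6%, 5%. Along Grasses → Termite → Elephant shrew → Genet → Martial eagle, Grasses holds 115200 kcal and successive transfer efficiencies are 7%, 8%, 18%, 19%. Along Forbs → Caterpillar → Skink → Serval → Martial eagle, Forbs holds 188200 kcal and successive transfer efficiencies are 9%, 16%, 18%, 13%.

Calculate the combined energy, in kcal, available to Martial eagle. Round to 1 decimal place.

Via Shrubs: 725500 × 0.17 × 0.09 × 0.06 × 0.05 = 33.30045 kcal
Via Grasses: 115200 × 0.07 × 0.08 × 0.18 × 0.19 = 22.063104 kcal
Via Forbs: 188200 × 0.09 × 0.16 × 0.18 × 0.13 = 63.415872 kcal
Total at Martial eagle: 33.30045 + 22.063104 + 63.415872 = 118.779426 kcal

118.8 kcal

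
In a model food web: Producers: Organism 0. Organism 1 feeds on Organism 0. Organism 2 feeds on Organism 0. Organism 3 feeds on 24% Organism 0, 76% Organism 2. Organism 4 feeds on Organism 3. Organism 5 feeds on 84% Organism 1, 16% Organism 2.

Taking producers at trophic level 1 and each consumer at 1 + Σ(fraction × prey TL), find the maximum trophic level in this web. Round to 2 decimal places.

3.76

Organism 1: 1 + 1 = 2
Organism 2: 1 + 1 = 2
Organism 3: 1 + (0.24×1 + 0.76×2) = 2.76
Organism 4: 1 + 2.76 = 3.76
Organism 5: 1 + (0.84×2 + 0.16×2) = 3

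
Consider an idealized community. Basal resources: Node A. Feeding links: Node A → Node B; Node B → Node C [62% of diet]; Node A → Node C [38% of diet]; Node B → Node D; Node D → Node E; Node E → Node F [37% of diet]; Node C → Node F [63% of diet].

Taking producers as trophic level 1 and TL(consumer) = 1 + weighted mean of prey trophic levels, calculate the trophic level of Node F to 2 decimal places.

Node B: 1 + 1 = 2
Node C: 1 + (0.62×2 + 0.38×1) = 2.62
Node D: 1 + 2 = 3
Node E: 1 + 3 = 4
Node F: 1 + (0.37×4 + 0.63×2.62) = 4.1306

4.13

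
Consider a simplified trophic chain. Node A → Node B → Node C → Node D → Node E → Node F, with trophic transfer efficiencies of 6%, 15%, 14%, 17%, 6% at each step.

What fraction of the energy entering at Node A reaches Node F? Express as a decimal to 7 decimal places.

Product of link efficiencies: 0.06 × 0.15 × 0.14 × 0.17 × 0.06 = 0.000012852

0.0000129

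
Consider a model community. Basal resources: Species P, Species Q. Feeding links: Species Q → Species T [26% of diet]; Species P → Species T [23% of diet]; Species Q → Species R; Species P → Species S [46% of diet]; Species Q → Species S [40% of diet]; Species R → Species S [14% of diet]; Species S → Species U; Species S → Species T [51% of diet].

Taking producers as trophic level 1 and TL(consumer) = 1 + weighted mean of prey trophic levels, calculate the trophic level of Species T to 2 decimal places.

Species R: 1 + 1 = 2
Species S: 1 + (0.14×2 + 0.46×1 + 0.4×1) = 2.14
Species T: 1 + (0.26×1 + 0.51×2.14 + 0.23×1) = 2.5814
Species U: 1 + 2.14 = 3.14

2.58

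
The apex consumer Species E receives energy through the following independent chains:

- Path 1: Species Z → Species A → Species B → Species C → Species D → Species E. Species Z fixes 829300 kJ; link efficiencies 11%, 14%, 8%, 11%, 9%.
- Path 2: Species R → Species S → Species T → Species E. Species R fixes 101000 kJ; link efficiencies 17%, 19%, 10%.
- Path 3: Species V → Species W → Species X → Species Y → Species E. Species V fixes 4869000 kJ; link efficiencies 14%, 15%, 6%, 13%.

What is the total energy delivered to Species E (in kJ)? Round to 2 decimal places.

Path 1: 829300 × 0.11 × 0.14 × 0.08 × 0.11 × 0.09 = 10.11480624 kJ
Path 2: 101000 × 0.17 × 0.19 × 0.1 = 326.23 kJ
Path 3: 4869000 × 0.14 × 0.15 × 0.06 × 0.13 = 797.5422 kJ
Total at Species E: 10.11480624 + 326.23 + 797.5422 = 1133.88700624 kJ

1133.89 kJ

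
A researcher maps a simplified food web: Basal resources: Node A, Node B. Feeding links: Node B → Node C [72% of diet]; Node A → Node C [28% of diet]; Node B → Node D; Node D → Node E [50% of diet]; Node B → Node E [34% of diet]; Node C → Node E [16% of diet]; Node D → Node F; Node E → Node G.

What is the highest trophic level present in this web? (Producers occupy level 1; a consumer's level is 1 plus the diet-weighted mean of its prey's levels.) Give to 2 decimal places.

3.66

Node C: 1 + (0.72×1 + 0.28×1) = 2
Node D: 1 + 1 = 2
Node E: 1 + (0.5×2 + 0.34×1 + 0.16×2) = 2.66
Node F: 1 + 2 = 3
Node G: 1 + 2.66 = 3.66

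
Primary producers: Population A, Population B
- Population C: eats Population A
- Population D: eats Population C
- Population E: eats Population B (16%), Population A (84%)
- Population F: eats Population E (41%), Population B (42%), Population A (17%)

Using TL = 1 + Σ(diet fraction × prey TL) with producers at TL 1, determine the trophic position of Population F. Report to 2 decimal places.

2.41

Population C: 1 + 1 = 2
Population D: 1 + 2 = 3
Population E: 1 + (0.16×1 + 0.84×1) = 2
Population F: 1 + (0.41×2 + 0.42×1 + 0.17×1) = 2.41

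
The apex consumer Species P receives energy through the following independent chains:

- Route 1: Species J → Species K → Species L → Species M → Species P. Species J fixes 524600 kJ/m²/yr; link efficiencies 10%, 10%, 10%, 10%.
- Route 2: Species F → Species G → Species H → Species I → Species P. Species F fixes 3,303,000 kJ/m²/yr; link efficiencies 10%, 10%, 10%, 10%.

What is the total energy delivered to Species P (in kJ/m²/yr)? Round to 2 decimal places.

Route 1: 524600 × 0.1 × 0.1 × 0.1 × 0.1 = 52.46 kJ/m²/yr
Route 2: 3303000 × 0.1 × 0.1 × 0.1 × 0.1 = 330.3 kJ/m²/yr
Total at Species P: 52.46 + 330.3 = 382.76 kJ/m²/yr

382.76 kJ/m²/yr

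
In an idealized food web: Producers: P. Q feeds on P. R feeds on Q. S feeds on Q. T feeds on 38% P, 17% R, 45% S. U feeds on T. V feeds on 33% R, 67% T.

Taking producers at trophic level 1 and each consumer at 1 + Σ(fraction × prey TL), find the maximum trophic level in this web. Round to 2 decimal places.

4.24

Q: 1 + 1 = 2
R: 1 + 2 = 3
S: 1 + 2 = 3
T: 1 + (0.38×1 + 0.17×3 + 0.45×3) = 3.24
U: 1 + 3.24 = 4.24
V: 1 + (0.33×3 + 0.67×3.24) = 4.1608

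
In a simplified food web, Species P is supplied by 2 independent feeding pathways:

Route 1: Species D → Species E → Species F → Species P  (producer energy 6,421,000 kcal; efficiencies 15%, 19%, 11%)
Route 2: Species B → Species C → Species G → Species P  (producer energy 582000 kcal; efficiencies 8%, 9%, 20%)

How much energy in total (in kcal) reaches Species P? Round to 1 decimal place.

20967.9 kcal

Route 1: 6421000 × 0.15 × 0.19 × 0.11 = 20129.835 kcal
Route 2: 582000 × 0.08 × 0.09 × 0.2 = 838.08 kcal
Total at Species P: 20129.835 + 838.08 = 20967.915 kcal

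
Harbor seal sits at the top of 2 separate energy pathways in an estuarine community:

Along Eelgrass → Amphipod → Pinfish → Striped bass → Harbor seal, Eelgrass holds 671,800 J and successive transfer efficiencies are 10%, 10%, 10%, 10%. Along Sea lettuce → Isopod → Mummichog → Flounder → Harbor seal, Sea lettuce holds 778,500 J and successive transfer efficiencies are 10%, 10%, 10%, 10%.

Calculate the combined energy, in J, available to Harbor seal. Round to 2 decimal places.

145.03 J

Via Eelgrass: 671800 × 0.1 × 0.1 × 0.1 × 0.1 = 67.18 J
Via Sea lettuce: 778500 × 0.1 × 0.1 × 0.1 × 0.1 = 77.85 J
Total at Harbor seal: 67.18 + 77.85 = 145.03 J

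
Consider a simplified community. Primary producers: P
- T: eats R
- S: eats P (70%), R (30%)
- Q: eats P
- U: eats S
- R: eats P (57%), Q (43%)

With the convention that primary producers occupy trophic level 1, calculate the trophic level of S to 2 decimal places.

Q: 1 + 1 = 2
R: 1 + (0.57×1 + 0.43×2) = 2.43
S: 1 + (0.7×1 + 0.3×2.43) = 2.429
T: 1 + 2.43 = 3.43
U: 1 + 2.429 = 3.429

2.43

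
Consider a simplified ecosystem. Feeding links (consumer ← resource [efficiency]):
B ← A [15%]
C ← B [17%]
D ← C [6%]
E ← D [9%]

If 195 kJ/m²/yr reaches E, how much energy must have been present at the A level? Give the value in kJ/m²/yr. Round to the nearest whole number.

Cumulative transfer efficiency: 0.15 × 0.17 × 0.06 × 0.09 = 0.0001377
A energy = 195 / 0.0001377 = 1416122 kJ/m²/yr

1416122 kJ/m²/yr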